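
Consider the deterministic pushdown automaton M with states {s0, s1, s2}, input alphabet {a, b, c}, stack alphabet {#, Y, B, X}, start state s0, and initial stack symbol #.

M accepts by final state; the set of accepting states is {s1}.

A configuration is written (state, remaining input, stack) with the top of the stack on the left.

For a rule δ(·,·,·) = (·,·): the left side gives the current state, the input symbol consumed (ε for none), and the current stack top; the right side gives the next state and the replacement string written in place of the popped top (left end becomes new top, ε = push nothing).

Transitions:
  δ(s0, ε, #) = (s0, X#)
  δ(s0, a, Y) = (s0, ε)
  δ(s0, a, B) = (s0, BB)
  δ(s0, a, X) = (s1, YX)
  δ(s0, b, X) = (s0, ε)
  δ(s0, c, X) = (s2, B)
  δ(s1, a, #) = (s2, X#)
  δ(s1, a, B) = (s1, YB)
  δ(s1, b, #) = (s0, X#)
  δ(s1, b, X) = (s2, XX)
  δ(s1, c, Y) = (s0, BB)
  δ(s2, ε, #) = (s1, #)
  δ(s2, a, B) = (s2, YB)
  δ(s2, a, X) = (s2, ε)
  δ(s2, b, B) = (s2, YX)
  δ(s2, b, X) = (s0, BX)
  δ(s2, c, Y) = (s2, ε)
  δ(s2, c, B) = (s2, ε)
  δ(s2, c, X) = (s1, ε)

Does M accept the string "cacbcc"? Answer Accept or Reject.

(s0, cacbcc, #)
  ε-move, top #: go to s0, push X# → (s0, cacbcc, X#)
  read c, top X: go to s2, push B → (s2, acbcc, B#)
  read a, top B: go to s2, push YB → (s2, cbcc, YB#)
  read c, top Y: go to s2, push ε → (s2, bcc, B#)
  read b, top B: go to s2, push YX → (s2, cc, YX#)
  read c, top Y: go to s2, push ε → (s2, c, X#)
  read c, top X: go to s1, push ε → (s1, ε, #)
All input consumed; state s1 ∈ F.

Accept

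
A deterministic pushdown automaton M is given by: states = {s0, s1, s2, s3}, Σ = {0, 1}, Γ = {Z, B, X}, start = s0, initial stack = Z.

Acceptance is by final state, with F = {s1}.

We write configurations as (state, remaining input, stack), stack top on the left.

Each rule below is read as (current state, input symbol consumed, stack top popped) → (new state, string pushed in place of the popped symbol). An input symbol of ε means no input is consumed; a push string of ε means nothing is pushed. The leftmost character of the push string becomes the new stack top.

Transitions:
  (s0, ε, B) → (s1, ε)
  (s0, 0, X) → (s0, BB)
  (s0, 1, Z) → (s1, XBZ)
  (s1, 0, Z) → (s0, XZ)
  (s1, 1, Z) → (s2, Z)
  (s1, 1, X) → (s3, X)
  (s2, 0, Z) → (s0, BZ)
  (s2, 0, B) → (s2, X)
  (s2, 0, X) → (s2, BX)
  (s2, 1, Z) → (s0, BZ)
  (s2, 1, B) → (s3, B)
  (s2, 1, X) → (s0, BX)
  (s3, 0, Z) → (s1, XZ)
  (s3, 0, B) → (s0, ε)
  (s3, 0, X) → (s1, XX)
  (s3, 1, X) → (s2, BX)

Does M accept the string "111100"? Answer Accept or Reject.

Accept

(s0, 111100, Z)
  read 1, top Z: go to s1, push XBZ → (s1, 11100, XBZ)
  read 1, top X: go to s3, push X → (s3, 1100, XBZ)
  read 1, top X: go to s2, push BX → (s2, 100, BXBZ)
  read 1, top B: go to s3, push B → (s3, 00, BXBZ)
  read 0, top B: go to s0, push ε → (s0, 0, XBZ)
  read 0, top X: go to s0, push BB → (s0, ε, BBBZ)
  ε-move, top B: go to s1, push ε → (s1, ε, BBZ)
All input consumed; state s1 ∈ F.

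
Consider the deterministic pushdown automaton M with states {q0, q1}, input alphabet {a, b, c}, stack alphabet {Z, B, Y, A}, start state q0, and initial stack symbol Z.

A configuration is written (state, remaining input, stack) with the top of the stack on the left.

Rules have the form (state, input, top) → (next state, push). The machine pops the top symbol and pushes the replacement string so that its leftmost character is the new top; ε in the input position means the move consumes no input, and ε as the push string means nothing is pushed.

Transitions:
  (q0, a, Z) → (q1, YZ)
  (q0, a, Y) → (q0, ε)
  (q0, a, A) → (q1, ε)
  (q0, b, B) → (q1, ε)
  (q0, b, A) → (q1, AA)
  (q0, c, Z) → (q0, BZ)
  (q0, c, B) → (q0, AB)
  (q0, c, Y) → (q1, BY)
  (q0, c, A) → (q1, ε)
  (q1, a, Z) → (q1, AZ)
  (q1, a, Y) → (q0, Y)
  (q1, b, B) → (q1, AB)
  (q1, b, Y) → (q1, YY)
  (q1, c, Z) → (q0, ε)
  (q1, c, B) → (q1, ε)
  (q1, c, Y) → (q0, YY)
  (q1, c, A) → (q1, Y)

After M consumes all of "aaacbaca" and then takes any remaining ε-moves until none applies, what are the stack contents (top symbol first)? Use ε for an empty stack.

YZ

(q0, aaacbaca, Z)
  read a, top Z: go to q1, push YZ → (q1, aacbaca, YZ)
  read a, top Y: go to q0, push Y → (q0, acbaca, YZ)
  read a, top Y: go to q0, push ε → (q0, cbaca, Z)
  read c, top Z: go to q0, push BZ → (q0, baca, BZ)
  read b, top B: go to q1, push ε → (q1, aca, Z)
  read a, top Z: go to q1, push AZ → (q1, ca, AZ)
  read c, top A: go to q1, push Y → (q1, a, YZ)
  read a, top Y: go to q0, push Y → (q0, ε, YZ)
All input consumed in state q0 with stack YZ.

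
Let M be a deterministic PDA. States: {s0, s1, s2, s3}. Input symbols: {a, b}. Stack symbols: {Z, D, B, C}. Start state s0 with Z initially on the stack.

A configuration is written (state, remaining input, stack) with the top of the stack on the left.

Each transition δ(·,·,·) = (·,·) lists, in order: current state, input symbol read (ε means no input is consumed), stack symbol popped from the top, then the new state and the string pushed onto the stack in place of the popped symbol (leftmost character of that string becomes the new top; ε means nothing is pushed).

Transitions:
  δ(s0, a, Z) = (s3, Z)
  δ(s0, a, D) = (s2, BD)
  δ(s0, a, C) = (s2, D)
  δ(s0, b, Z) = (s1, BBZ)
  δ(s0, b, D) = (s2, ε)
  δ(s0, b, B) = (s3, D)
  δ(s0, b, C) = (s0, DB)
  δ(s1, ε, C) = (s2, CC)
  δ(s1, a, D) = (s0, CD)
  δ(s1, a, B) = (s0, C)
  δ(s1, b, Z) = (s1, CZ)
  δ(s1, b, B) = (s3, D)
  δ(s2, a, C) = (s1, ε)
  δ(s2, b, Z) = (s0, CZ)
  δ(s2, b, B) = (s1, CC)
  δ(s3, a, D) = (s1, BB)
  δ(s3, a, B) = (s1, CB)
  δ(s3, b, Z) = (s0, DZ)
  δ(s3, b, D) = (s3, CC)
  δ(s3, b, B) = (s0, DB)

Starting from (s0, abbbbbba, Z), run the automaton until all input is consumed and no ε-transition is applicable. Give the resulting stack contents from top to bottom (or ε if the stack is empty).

(s0, abbbbbba, Z) ⊢ (s3, bbbbbba, Z) ⊢ (s0, bbbbba, DZ) ⊢ (s2, bbbba, Z) ⊢ (s0, bbba, CZ) ⊢ (s0, bba, DBZ) ⊢ (s2, ba, BZ) ⊢ (s1, a, CCZ) ⊢ (s2, a, CCCZ) ⊢ (s1, ε, CCZ) ⊢ (s2, ε, CCCZ)
All input consumed in state s2 with stack CCCZ.

CCCZ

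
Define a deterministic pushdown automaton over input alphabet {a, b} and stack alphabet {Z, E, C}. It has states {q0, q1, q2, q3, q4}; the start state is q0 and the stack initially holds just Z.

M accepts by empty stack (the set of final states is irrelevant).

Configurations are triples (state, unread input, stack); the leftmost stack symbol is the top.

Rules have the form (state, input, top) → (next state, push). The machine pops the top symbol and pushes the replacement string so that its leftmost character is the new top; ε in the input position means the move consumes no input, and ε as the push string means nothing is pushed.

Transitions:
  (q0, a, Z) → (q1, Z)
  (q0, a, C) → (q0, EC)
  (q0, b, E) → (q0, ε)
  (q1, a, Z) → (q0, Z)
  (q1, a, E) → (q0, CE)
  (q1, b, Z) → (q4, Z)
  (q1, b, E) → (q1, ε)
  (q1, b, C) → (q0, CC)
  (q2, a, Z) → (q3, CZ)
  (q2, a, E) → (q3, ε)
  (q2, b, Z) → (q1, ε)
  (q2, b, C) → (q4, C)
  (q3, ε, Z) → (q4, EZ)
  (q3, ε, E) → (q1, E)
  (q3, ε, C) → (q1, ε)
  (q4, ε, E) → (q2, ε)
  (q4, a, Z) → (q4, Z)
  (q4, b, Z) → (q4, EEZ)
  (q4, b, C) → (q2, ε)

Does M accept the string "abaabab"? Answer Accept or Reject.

(q0, abaabab, Z)
  read a, top Z: go to q1, push Z → (q1, baabab, Z)
  read b, top Z: go to q4, push Z → (q4, aabab, Z)
  read a, top Z: go to q4, push Z → (q4, abab, Z)
  read a, top Z: go to q4, push Z → (q4, bab, Z)
  read b, top Z: go to q4, push EEZ → (q4, ab, EEZ)
  ε-move, top E: go to q2, push ε → (q2, ab, EZ)
  read a, top E: go to q3, push ε → (q3, b, Z)
  ε-move, top Z: go to q4, push EZ → (q4, b, EZ)
  ε-move, top E: go to q2, push ε → (q2, b, Z)
  read b, top Z: go to q1, push ε → (q1, ε, ε)
All input consumed and the stack is empty.

Accept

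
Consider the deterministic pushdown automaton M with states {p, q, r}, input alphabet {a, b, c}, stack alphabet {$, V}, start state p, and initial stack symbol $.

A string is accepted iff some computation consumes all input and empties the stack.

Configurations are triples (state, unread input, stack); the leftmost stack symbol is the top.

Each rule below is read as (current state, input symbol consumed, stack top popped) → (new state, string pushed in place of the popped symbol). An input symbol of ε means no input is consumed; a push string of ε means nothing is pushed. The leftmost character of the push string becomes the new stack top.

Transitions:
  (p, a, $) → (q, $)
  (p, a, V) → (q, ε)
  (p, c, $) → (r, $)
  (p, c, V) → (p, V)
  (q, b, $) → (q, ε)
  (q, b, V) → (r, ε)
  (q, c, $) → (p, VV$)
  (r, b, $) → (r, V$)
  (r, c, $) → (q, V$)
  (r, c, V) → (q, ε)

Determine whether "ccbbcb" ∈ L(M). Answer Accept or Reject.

Accept

(p, ccbbcb, $)
  read c, top $: go to r, push $ → (r, cbbcb, $)
  read c, top $: go to q, push V$ → (q, bbcb, V$)
  read b, top V: go to r, push ε → (r, bcb, $)
  read b, top $: go to r, push V$ → (r, cb, V$)
  read c, top V: go to q, push ε → (q, b, $)
  read b, top $: go to q, push ε → (q, ε, ε)
All input consumed and the stack is empty.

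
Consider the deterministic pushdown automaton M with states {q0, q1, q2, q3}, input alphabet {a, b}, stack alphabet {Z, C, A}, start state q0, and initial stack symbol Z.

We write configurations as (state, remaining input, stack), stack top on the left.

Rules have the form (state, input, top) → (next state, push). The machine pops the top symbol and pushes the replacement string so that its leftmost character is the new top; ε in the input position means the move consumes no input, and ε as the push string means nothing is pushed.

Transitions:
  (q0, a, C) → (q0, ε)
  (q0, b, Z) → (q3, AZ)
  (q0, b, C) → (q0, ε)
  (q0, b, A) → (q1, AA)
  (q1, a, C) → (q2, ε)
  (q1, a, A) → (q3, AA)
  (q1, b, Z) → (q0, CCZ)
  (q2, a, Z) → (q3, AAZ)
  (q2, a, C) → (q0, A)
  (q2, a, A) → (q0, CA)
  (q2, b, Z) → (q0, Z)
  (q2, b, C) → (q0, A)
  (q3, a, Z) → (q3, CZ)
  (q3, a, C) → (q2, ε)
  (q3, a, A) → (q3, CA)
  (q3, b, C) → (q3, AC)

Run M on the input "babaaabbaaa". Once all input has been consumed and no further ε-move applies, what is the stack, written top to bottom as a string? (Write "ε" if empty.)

AAACAZ

(q0, babaaabbaaa, Z)
  read b, top Z: go to q3, push AZ → (q3, abaaabbaaa, AZ)
  read a, top A: go to q3, push CA → (q3, baaabbaaa, CAZ)
  read b, top C: go to q3, push AC → (q3, aaabbaaa, ACAZ)
  read a, top A: go to q3, push CA → (q3, aabbaaa, CACAZ)
  read a, top C: go to q2, push ε → (q2, abbaaa, ACAZ)
  read a, top A: go to q0, push CA → (q0, bbaaa, CACAZ)
  read b, top C: go to q0, push ε → (q0, baaa, ACAZ)
  read b, top A: go to q1, push AA → (q1, aaa, AACAZ)
  read a, top A: go to q3, push AA → (q3, aa, AAACAZ)
  read a, top A: go to q3, push CA → (q3, a, CAAACAZ)
  read a, top C: go to q2, push ε → (q2, ε, AAACAZ)
All input consumed in state q2 with stack AAACAZ.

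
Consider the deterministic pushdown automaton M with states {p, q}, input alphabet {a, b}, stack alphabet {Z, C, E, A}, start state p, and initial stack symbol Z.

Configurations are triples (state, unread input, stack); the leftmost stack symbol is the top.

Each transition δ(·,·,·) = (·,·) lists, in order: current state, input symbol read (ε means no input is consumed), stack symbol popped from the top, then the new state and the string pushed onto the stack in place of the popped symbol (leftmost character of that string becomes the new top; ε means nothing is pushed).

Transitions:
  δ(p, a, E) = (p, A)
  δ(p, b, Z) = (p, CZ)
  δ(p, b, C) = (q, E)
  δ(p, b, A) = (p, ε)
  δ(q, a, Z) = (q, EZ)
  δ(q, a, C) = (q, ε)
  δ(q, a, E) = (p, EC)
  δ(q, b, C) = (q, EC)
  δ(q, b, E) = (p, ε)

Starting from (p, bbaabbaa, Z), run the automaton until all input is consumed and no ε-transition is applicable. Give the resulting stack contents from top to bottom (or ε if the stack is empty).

(p, bbaabbaa, Z)
  read b, top Z: go to p, push CZ → (p, baabbaa, CZ)
  read b, top C: go to q, push E → (q, aabbaa, EZ)
  read a, top E: go to p, push EC → (p, abbaa, ECZ)
  read a, top E: go to p, push A → (p, bbaa, ACZ)
  read b, top A: go to p, push ε → (p, baa, CZ)
  read b, top C: go to q, push E → (q, aa, EZ)
  read a, top E: go to p, push EC → (p, a, ECZ)
  read a, top E: go to p, push A → (p, ε, ACZ)
All input consumed in state p with stack ACZ.

ACZ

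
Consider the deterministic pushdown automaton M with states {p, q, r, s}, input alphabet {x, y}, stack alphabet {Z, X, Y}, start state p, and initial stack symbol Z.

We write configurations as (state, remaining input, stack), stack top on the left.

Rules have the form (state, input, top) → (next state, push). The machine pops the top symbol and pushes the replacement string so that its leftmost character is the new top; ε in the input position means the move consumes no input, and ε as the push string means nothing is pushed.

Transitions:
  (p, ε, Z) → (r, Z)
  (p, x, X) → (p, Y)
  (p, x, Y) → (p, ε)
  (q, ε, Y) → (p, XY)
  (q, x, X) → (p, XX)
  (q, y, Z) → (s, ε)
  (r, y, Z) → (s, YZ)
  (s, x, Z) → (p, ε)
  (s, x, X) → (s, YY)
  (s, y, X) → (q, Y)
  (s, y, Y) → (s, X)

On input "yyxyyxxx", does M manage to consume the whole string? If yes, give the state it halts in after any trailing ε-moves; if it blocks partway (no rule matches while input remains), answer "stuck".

(p, yyxyyxxx, Z)
  ε-move, top Z: go to r, push Z → (r, yyxyyxxx, Z)
  read y, top Z: go to s, push YZ → (s, yxyyxxx, YZ)
  read y, top Y: go to s, push X → (s, xyyxxx, XZ)
  read x, top X: go to s, push YY → (s, yyxxx, YYZ)
  read y, top Y: go to s, push X → (s, yxxx, XYZ)
  read y, top X: go to q, push Y → (q, xxx, YYZ)
  ε-move, top Y: go to p, push XY → (p, xxx, XYYZ)
  read x, top X: go to p, push Y → (p, xx, YYYZ)
  read x, top Y: go to p, push ε → (p, x, YYZ)
  read x, top Y: go to p, push ε → (p, ε, YZ)
All input consumed; M is in state p.

p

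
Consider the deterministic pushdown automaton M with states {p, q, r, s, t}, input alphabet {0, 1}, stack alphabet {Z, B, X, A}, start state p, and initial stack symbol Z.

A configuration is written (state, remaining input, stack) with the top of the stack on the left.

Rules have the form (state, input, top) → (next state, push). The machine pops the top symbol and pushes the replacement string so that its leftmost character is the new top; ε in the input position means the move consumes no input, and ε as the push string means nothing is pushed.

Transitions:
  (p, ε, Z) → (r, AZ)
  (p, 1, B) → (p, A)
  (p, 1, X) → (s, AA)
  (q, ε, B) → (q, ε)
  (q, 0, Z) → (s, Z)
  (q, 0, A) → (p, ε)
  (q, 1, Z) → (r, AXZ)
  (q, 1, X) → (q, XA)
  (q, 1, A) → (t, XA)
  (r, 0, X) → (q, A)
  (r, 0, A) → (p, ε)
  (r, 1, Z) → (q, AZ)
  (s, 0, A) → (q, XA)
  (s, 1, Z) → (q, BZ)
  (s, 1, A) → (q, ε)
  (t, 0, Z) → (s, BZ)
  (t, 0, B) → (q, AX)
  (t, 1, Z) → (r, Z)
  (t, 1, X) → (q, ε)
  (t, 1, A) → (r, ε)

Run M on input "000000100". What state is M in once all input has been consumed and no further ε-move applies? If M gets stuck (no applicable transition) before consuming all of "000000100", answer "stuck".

stuck

(p, 000000100, Z) ⊢ (r, 000000100, AZ) ⊢ (p, 00000100, Z) ⊢ (r, 00000100, AZ) ⊢ (p, 0000100, Z) ⊢ (r, 0000100, AZ) ⊢ (p, 000100, Z) ⊢ (r, 000100, AZ) ⊢ (p, 00100, Z) ⊢ (r, 00100, AZ) ⊢ (p, 0100, Z) ⊢ (r, 0100, AZ) ⊢ (p, 100, Z) ⊢ (r, 100, AZ)
No transition for (r, 1, top A); M blocks with input 100 remaining.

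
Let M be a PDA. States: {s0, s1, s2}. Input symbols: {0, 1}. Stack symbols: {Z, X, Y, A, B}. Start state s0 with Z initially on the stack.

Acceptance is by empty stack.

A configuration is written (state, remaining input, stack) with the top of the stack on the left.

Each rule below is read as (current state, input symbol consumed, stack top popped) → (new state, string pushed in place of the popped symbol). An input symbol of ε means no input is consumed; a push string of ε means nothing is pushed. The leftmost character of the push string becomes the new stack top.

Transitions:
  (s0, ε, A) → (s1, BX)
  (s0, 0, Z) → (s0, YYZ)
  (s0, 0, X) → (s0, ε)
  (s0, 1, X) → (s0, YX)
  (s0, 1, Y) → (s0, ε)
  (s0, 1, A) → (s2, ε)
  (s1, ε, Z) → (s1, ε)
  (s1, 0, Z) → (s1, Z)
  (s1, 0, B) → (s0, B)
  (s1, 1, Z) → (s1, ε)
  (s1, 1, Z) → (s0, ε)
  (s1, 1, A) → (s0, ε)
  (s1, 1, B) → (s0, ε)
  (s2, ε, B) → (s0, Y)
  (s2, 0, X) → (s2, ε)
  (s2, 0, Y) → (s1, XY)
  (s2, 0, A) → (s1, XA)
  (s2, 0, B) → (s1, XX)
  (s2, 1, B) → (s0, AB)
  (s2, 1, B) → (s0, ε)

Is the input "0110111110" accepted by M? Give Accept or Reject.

No computation consumes all input and empties the stack.

Reject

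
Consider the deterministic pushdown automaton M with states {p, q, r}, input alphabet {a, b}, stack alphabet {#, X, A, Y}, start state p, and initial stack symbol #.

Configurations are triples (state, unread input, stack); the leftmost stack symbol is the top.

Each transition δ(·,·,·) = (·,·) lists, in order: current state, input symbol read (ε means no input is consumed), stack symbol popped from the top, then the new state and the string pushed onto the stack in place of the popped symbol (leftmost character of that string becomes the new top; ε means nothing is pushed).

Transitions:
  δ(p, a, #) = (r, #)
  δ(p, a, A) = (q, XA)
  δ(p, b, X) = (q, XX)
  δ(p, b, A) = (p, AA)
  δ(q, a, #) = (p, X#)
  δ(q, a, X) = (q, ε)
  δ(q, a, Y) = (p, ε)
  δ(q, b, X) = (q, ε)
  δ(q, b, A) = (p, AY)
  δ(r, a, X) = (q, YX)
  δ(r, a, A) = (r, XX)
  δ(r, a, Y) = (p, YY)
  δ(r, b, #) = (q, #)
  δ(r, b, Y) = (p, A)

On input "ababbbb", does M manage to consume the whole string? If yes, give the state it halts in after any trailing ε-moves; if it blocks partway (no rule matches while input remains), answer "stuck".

(p, ababbbb, #)
  read a, top #: go to r, push # → (r, babbbb, #)
  read b, top #: go to q, push # → (q, abbbb, #)
  read a, top #: go to p, push X# → (p, bbbb, X#)
  read b, top X: go to q, push XX → (q, bbb, XX#)
  read b, top X: go to q, push ε → (q, bb, X#)
  read b, top X: go to q, push ε → (q, b, #)
No transition for (q, b, top #); M blocks with input b remaining.

stuck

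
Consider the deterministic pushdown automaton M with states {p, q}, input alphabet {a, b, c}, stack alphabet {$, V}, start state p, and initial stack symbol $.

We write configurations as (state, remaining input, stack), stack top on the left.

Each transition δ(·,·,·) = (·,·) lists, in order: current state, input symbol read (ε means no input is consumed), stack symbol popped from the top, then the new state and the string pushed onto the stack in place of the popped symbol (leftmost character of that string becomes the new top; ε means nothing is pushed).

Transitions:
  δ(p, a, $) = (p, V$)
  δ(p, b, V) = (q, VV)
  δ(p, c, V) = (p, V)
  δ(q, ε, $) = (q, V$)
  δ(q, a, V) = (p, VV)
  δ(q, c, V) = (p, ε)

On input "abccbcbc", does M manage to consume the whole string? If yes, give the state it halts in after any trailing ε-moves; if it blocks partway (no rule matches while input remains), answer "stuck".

(p, abccbcbc, $) ⊢ (p, bccbcbc, V$) ⊢ (q, ccbcbc, VV$) ⊢ (p, cbcbc, V$) ⊢ (p, bcbc, V$) ⊢ (q, cbc, VV$) ⊢ (p, bc, V$) ⊢ (q, c, VV$) ⊢ (p, ε, V$)
All input consumed; M is in state p.

p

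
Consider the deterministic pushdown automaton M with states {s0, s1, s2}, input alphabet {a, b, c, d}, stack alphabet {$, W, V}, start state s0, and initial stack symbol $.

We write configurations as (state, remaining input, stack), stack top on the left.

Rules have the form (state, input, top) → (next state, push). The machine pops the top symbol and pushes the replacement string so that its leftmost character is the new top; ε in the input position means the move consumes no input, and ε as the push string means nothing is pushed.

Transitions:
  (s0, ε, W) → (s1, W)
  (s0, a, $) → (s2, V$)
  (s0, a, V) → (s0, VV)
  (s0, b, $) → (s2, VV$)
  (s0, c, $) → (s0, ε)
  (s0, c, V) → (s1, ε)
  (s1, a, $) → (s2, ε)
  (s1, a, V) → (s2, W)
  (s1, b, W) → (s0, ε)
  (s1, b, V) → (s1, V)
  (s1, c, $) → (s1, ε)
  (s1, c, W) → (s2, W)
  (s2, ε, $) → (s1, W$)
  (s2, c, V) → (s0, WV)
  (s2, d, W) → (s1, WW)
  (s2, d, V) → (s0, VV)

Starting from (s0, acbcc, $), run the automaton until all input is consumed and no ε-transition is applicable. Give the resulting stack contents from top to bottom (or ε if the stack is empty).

ε

(s0, acbcc, $)
  read a, top $: go to s2, push V$ → (s2, cbcc, V$)
  read c, top V: go to s0, push WV → (s0, bcc, WV$)
  ε-move, top W: go to s1, push W → (s1, bcc, WV$)
  read b, top W: go to s0, push ε → (s0, cc, V$)
  read c, top V: go to s1, push ε → (s1, c, $)
  read c, top $: go to s1, push ε → (s1, ε, ε)
All input consumed in state s1 with stack ε.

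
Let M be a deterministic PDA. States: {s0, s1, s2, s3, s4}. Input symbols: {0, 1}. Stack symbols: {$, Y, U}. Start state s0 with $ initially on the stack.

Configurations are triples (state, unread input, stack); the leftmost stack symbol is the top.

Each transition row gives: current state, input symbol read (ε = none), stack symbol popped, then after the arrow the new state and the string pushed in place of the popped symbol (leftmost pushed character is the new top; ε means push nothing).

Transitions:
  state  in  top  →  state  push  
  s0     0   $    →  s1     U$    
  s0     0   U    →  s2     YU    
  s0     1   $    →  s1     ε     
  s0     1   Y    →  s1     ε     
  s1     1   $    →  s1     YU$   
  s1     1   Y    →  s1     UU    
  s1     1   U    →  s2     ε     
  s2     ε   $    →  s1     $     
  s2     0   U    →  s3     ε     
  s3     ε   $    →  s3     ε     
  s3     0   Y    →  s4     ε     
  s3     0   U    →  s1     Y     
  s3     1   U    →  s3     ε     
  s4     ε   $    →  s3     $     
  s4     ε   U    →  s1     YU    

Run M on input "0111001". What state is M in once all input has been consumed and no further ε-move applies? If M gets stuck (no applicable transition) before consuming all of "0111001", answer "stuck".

(s0, 0111001, $) ⊢ (s1, 111001, U$) ⊢ (s2, 11001, $) ⊢ (s1, 11001, $) ⊢ (s1, 1001, YU$) ⊢ (s1, 001, UUU$)
No transition for (s1, 0, top U); M blocks with input 001 remaining.

stuck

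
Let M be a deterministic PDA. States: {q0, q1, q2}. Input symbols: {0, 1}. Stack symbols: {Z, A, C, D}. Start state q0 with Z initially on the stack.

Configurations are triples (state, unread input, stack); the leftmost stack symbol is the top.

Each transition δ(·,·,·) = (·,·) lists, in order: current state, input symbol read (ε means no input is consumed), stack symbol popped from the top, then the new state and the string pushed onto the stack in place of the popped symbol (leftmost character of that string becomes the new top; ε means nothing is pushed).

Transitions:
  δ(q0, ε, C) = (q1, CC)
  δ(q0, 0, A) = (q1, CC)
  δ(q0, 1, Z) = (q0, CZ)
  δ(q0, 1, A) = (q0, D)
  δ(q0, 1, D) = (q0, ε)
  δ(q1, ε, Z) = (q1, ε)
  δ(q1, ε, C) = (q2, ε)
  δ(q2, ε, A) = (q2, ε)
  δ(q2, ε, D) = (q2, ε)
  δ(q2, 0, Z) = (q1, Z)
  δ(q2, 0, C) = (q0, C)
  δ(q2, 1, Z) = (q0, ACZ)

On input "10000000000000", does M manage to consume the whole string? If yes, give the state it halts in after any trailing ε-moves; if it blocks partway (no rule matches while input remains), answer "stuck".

q2

(q0, 10000000000000, Z)
  read 1, top Z: go to q0, push CZ → (q0, 0000000000000, CZ)
  ε-move, top C: go to q1, push CC → (q1, 0000000000000, CCZ)
  ε-move, top C: go to q2, push ε → (q2, 0000000000000, CZ)
  read 0, top C: go to q0, push C → (q0, 000000000000, CZ)
  ε-move, top C: go to q1, push CC → (q1, 000000000000, CCZ)
  ε-move, top C: go to q2, push ε → (q2, 000000000000, CZ)
  read 0, top C: go to q0, push C → (q0, 00000000000, CZ)
  ε-move, top C: go to q1, push CC → (q1, 00000000000, CCZ)
  ε-move, top C: go to q2, push ε → (q2, 00000000000, CZ)
  read 0, top C: go to q0, push C → (q0, 0000000000, CZ)
  ε-move, top C: go to q1, push CC → (q1, 0000000000, CCZ)
  ε-move, top C: go to q2, push ε → (q2, 0000000000, CZ)
  read 0, top C: go to q0, push C → (q0, 000000000, CZ)
  ε-move, top C: go to q1, push CC → (q1, 000000000, CCZ)
  ε-move, top C: go to q2, push ε → (q2, 000000000, CZ)
  read 0, top C: go to q0, push C → (q0, 00000000, CZ)
  ε-move, top C: go to q1, push CC → (q1, 00000000, CCZ)
  ε-move, top C: go to q2, push ε → (q2, 00000000, CZ)
  read 0, top C: go to q0, push C → (q0, 0000000, CZ)
  ε-move, top C: go to q1, push CC → (q1, 0000000, CCZ)
  ε-move, top C: go to q2, push ε → (q2, 0000000, CZ)
  read 0, top C: go to q0, push C → (q0, 000000, CZ)
  ε-move, top C: go to q1, push CC → (q1, 000000, CCZ)
  ε-move, top C: go to q2, push ε → (q2, 000000, CZ)
  read 0, top C: go to q0, push C → (q0, 00000, CZ)
  ε-move, top C: go to q1, push CC → (q1, 00000, CCZ)
  ε-move, top C: go to q2, push ε → (q2, 00000, CZ)
  read 0, top C: go to q0, push C → (q0, 0000, CZ)
  ε-move, top C: go to q1, push CC → (q1, 0000, CCZ)
  ε-move, top C: go to q2, push ε → (q2, 0000, CZ)
  read 0, top C: go to q0, push C → (q0, 000, CZ)
  ε-move, top C: go to q1, push CC → (q1, 000, CCZ)
  ε-move, top C: go to q2, push ε → (q2, 000, CZ)
  read 0, top C: go to q0, push C → (q0, 00, CZ)
  ε-move, top C: go to q1, push CC → (q1, 00, CCZ)
  ε-move, top C: go to q2, push ε → (q2, 00, CZ)
  read 0, top C: go to q0, push C → (q0, 0, CZ)
  ε-move, top C: go to q1, push CC → (q1, 0, CCZ)
  ε-move, top C: go to q2, push ε → (q2, 0, CZ)
  read 0, top C: go to q0, push C → (q0, ε, CZ)
  ε-move, top C: go to q1, push CC → (q1, ε, CCZ)
  ε-move, top C: go to q2, push ε → (q2, ε, CZ)
All input consumed; M is in state q2.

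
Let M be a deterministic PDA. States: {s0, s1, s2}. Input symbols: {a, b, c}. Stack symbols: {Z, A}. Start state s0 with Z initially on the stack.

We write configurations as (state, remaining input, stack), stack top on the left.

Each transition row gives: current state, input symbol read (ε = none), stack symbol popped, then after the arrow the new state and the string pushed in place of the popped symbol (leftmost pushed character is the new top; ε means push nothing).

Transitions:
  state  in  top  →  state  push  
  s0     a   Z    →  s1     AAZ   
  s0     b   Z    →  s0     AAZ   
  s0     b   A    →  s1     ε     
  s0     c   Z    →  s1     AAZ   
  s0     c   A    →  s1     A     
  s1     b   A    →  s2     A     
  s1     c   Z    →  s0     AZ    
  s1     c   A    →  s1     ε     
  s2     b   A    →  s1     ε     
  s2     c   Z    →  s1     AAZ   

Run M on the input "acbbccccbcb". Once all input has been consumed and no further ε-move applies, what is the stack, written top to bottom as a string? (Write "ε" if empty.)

Z

(s0, acbbccccbcb, Z)
  read a, top Z: go to s1, push AAZ → (s1, cbbccccbcb, AAZ)
  read c, top A: go to s1, push ε → (s1, bbccccbcb, AZ)
  read b, top A: go to s2, push A → (s2, bccccbcb, AZ)
  read b, top A: go to s1, push ε → (s1, ccccbcb, Z)
  read c, top Z: go to s0, push AZ → (s0, cccbcb, AZ)
  read c, top A: go to s1, push A → (s1, ccbcb, AZ)
  read c, top A: go to s1, push ε → (s1, cbcb, Z)
  read c, top Z: go to s0, push AZ → (s0, bcb, AZ)
  read b, top A: go to s1, push ε → (s1, cb, Z)
  read c, top Z: go to s0, push AZ → (s0, b, AZ)
  read b, top A: go to s1, push ε → (s1, ε, Z)
All input consumed in state s1 with stack Z.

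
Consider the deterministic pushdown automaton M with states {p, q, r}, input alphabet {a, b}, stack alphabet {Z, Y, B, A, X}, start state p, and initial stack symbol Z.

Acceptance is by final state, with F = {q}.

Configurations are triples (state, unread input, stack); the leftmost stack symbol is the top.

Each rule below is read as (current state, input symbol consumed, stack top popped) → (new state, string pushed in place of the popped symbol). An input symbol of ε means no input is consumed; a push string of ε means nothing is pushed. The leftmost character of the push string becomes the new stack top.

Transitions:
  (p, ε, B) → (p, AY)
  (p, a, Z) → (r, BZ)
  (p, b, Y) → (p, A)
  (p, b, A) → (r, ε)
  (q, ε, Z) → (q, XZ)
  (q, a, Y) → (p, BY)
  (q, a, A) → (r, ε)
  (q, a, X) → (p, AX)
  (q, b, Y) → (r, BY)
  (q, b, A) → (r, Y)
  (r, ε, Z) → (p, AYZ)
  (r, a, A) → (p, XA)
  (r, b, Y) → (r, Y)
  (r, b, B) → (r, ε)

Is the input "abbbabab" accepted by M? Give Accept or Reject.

Reject

(p, abbbabab, Z) ⊢ (r, bbbabab, BZ) ⊢ (r, bbabab, Z) ⊢ (p, bbabab, AYZ) ⊢ (r, babab, YZ) ⊢ (r, abab, YZ)
No transition applies at (r, abab, YZ); input not fully consumed.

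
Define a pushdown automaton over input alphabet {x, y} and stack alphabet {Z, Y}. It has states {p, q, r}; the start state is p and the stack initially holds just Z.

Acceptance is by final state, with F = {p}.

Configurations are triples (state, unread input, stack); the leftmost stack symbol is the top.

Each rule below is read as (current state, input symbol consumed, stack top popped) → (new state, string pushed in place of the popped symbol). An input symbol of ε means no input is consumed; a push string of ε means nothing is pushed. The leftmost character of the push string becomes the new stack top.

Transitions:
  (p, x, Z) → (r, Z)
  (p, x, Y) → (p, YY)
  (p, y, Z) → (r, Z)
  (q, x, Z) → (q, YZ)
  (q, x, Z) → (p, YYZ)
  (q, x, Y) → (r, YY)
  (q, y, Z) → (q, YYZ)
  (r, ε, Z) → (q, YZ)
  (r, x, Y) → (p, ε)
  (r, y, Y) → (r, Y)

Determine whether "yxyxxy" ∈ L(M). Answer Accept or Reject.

No computation consumes all input and reaches a final state.

Reject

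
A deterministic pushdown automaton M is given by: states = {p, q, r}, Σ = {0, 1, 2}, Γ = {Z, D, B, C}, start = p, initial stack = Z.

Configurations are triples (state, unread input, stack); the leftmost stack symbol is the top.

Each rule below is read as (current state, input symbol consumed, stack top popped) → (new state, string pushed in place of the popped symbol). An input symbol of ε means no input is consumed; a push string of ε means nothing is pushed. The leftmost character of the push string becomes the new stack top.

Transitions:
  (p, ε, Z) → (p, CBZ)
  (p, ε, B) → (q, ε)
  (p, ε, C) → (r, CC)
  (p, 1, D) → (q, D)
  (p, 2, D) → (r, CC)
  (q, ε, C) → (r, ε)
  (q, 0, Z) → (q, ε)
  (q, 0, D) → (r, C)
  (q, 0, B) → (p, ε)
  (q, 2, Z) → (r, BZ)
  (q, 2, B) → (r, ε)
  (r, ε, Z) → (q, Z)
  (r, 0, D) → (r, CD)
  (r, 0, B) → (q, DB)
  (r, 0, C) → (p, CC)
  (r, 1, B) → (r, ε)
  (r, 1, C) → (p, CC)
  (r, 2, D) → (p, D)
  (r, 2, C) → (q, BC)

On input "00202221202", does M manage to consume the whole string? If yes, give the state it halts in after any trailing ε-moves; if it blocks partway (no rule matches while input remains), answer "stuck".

(p, 00202221202, Z) ⊢ (p, 00202221202, CBZ) ⊢ (r, 00202221202, CCBZ) ⊢ (p, 0202221202, CCCBZ) ⊢ (r, 0202221202, CCCCBZ) ⊢ (p, 202221202, CCCCCBZ) ⊢ (r, 202221202, CCCCCCBZ) ⊢ (q, 02221202, BCCCCCCBZ) ⊢ (p, 2221202, CCCCCCBZ) ⊢ (r, 2221202, CCCCCCCBZ) ⊢ (q, 221202, BCCCCCCCBZ) ⊢ (r, 21202, CCCCCCCBZ) ⊢ (q, 1202, BCCCCCCCBZ)
No transition for (q, 1, top B); M blocks with input 1202 remaining.

stuck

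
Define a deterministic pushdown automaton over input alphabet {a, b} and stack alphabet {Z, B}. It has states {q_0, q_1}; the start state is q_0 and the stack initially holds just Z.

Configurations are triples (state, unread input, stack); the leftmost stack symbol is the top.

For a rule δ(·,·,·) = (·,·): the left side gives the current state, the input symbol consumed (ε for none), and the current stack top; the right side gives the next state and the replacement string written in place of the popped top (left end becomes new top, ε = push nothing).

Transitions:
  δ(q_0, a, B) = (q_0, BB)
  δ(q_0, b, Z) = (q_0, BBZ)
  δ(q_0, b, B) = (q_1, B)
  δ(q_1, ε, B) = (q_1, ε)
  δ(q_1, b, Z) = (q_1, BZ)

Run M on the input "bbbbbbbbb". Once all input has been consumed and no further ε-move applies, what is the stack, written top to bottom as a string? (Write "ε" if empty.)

(q_0, bbbbbbbbb, Z)
  read b, top Z: go to q_0, push BBZ → (q_0, bbbbbbbb, BBZ)
  read b, top B: go to q_1, push B → (q_1, bbbbbbb, BBZ)
  ε-move, top B: go to q_1, push ε → (q_1, bbbbbbb, BZ)
  ε-move, top B: go to q_1, push ε → (q_1, bbbbbbb, Z)
  read b, top Z: go to q_1, push BZ → (q_1, bbbbbb, BZ)
  ε-move, top B: go to q_1, push ε → (q_1, bbbbbb, Z)
  read b, top Z: go to q_1, push BZ → (q_1, bbbbb, BZ)
  ε-move, top B: go to q_1, push ε → (q_1, bbbbb, Z)
  read b, top Z: go to q_1, push BZ → (q_1, bbbb, BZ)
  ε-move, top B: go to q_1, push ε → (q_1, bbbb, Z)
  read b, top Z: go to q_1, push BZ → (q_1, bbb, BZ)
  ε-move, top B: go to q_1, push ε → (q_1, bbb, Z)
  read b, top Z: go to q_1, push BZ → (q_1, bb, BZ)
  ε-move, top B: go to q_1, push ε → (q_1, bb, Z)
  read b, top Z: go to q_1, push BZ → (q_1, b, BZ)
  ε-move, top B: go to q_1, push ε → (q_1, b, Z)
  read b, top Z: go to q_1, push BZ → (q_1, ε, BZ)
  ε-move, top B: go to q_1, push ε → (q_1, ε, Z)
All input consumed in state q_1 with stack Z.

Z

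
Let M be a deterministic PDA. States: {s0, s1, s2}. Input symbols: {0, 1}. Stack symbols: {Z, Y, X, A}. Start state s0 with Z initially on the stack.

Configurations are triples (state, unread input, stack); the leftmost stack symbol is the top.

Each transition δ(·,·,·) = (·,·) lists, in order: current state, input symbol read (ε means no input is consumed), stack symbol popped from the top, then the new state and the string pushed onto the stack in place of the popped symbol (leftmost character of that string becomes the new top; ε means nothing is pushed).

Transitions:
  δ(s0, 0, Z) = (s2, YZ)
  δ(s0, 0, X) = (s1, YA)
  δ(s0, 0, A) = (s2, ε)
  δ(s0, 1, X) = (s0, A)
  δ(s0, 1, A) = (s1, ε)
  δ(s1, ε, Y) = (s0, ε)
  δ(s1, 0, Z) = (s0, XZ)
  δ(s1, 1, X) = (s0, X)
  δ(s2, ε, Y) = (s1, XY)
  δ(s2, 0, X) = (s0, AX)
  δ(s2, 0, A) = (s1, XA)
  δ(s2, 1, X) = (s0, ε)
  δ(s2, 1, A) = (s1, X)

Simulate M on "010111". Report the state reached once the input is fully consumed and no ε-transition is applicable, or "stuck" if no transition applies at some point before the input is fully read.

stuck

(s0, 010111, Z) ⊢ (s2, 10111, YZ) ⊢ (s1, 10111, XYZ) ⊢ (s0, 0111, XYZ) ⊢ (s1, 111, YAYZ) ⊢ (s0, 111, AYZ) ⊢ (s1, 11, YZ) ⊢ (s0, 11, Z)
No transition for (s0, 1, top Z); M blocks with input 11 remaining.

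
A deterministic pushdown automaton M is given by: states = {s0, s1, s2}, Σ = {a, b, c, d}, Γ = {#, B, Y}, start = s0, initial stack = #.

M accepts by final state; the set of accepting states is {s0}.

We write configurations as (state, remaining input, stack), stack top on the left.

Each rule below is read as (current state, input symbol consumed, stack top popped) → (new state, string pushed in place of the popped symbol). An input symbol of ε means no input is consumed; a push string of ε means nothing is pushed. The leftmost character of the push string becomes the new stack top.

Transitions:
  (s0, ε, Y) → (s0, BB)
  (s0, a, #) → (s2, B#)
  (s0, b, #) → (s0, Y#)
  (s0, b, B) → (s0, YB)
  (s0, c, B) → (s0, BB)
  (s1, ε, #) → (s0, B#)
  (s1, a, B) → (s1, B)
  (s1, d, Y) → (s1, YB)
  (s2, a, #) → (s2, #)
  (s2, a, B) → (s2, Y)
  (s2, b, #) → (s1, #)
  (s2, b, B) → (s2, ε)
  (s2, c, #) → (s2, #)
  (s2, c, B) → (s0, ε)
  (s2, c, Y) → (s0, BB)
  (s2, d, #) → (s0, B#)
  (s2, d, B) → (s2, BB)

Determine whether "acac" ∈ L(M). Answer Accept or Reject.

(s0, acac, #) ⊢ (s2, cac, B#) ⊢ (s0, ac, #) ⊢ (s2, c, B#) ⊢ (s0, ε, #)
All input consumed; state s0 ∈ F.

Accept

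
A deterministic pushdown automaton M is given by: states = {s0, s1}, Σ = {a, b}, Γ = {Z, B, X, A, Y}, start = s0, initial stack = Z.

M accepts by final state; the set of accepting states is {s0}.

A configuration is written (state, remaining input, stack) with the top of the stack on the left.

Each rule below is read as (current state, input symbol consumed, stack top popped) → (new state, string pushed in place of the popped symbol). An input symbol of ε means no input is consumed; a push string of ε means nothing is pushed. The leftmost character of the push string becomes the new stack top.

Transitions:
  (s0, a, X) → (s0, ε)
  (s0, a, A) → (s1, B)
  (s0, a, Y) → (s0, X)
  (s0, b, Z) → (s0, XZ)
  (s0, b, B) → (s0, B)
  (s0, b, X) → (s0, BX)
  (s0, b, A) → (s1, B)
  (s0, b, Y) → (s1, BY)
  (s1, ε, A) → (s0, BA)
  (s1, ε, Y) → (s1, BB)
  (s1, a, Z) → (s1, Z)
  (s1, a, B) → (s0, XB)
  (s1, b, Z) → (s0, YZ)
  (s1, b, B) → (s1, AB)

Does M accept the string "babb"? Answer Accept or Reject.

(s0, babb, Z)
  read b, top Z: go to s0, push XZ → (s0, abb, XZ)
  read a, top X: go to s0, push ε → (s0, bb, Z)
  read b, top Z: go to s0, push XZ → (s0, b, XZ)
  read b, top X: go to s0, push BX → (s0, ε, BXZ)
All input consumed; state s0 ∈ F.

Accept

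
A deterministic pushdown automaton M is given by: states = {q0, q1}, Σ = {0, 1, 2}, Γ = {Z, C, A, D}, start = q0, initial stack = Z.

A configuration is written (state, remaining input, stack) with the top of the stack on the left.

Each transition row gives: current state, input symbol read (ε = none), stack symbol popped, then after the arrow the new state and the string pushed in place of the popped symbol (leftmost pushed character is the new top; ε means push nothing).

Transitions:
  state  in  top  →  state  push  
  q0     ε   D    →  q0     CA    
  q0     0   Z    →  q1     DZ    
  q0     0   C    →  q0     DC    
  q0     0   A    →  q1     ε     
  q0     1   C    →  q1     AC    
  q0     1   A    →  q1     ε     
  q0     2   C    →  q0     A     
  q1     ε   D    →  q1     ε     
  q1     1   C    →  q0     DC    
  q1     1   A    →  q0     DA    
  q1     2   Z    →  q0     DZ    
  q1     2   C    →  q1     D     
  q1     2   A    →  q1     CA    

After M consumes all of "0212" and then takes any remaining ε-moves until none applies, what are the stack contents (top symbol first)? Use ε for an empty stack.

(q0, 0212, Z)
  read 0, top Z: go to q1, push DZ → (q1, 212, DZ)
  ε-move, top D: go to q1, push ε → (q1, 212, Z)
  read 2, top Z: go to q0, push DZ → (q0, 12, DZ)
  ε-move, top D: go to q0, push CA → (q0, 12, CAZ)
  read 1, top C: go to q1, push AC → (q1, 2, ACAZ)
  read 2, top A: go to q1, push CA → (q1, ε, CACAZ)
All input consumed in state q1 with stack CACAZ.

CACAZ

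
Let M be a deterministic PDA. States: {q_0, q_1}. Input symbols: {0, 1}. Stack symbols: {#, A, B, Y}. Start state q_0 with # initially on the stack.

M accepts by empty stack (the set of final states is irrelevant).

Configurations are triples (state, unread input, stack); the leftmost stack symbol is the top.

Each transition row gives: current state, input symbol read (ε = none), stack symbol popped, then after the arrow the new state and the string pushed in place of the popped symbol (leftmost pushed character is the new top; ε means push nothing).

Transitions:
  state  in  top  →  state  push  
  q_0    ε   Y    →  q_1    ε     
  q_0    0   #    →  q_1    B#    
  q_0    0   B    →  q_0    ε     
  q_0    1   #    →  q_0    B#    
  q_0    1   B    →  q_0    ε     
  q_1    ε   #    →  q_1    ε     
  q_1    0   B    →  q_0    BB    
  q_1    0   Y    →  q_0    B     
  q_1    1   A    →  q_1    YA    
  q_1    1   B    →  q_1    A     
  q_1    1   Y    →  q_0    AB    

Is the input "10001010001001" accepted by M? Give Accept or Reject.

(q_0, 10001010001001, #)
  read 1, top #: go to q_0, push B# → (q_0, 0001010001001, B#)
  read 0, top B: go to q_0, push ε → (q_0, 001010001001, #)
  read 0, top #: go to q_1, push B# → (q_1, 01010001001, B#)
  read 0, top B: go to q_0, push BB → (q_0, 1010001001, BB#)
  read 1, top B: go to q_0, push ε → (q_0, 010001001, B#)
  read 0, top B: go to q_0, push ε → (q_0, 10001001, #)
  read 1, top #: go to q_0, push B# → (q_0, 0001001, B#)
  read 0, top B: go to q_0, push ε → (q_0, 001001, #)
  read 0, top #: go to q_1, push B# → (q_1, 01001, B#)
  read 0, top B: go to q_0, push BB → (q_0, 1001, BB#)
  read 1, top B: go to q_0, push ε → (q_0, 001, B#)
  read 0, top B: go to q_0, push ε → (q_0, 01, #)
  read 0, top #: go to q_1, push B# → (q_1, 1, B#)
  read 1, top B: go to q_1, push A → (q_1, ε, A#)
All input consumed; stack is A#, not empty, and no further ε-move applies.

Reject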